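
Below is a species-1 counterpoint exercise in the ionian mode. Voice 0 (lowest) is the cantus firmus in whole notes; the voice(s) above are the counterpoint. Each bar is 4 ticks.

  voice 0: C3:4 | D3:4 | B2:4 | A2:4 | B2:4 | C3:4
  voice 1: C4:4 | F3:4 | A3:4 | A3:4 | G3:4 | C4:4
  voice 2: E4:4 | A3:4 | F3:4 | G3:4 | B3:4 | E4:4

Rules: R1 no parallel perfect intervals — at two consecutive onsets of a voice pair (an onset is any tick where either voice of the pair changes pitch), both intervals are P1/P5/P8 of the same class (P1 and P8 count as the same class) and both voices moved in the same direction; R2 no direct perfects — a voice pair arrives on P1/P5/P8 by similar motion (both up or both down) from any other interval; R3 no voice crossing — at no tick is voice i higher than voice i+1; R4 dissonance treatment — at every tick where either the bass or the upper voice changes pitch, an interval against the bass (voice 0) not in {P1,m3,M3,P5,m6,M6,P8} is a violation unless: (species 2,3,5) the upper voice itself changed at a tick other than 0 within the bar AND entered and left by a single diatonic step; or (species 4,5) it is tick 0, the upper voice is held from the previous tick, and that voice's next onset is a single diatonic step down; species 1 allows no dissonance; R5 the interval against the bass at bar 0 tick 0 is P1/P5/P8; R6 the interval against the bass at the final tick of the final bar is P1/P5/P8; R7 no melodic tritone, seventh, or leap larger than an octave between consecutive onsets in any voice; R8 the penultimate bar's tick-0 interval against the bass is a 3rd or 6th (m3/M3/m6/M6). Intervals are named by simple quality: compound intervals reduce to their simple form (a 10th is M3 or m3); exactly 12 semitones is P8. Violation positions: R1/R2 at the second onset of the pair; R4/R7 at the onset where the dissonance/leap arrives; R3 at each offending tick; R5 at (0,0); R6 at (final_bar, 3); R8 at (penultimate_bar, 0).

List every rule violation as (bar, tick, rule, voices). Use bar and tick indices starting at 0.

bar 0: v0=C3 v1=C4 v2=E4 downbeat M3
bar 1: v0=D3 v1=F3 v2=A3 downbeat P5
bar 2: v0=B2 v1=A3 v2=F3 downbeat TT
bar 3: v0=A2 v1=A3 v2=G3 downbeat m7
bar 4: v0=B2 v1=G3 v2=B3 downbeat P8
bar 5: v0=C3 v1=C4 v2=E4 downbeat M3
  -> R5 @ bar 0 tick 0 v(0, 2): opens on M3
  -> R3 @ bar 2 tick 0 v(1, 2): A3 above F3
  -> R4 @ bar 2 tick 0 v(0, 1): B2/A3 m7 untreated
  -> R4 @ bar 2 tick 0 v(0, 2): B2/F3 TT untreated
  -> R3 @ bar 2 tick 1 v(1, 2): A3 above F3
  -> R3 @ bar 2 tick 2 v(1, 2): A3 above F3
  -> R3 @ bar 2 tick 3 v(1, 2): A3 above F3
  -> R3 @ bar 3 tick 0 v(1, 2): A3 above G3
  -> R4 @ bar 3 tick 0 v(0, 2): A2/G3 m7 untreated
  -> R3 @ bar 3 tick 1 v(1, 2): A3 above G3
  -> R3 @ bar 3 tick 2 v(1, 2): A3 above G3
  -> R3 @ bar 3 tick 3 v(1, 2): A3 above G3
  -> R2 @ bar 4 tick 0 v(0, 2): A2/G3 m7 -> B2/B3 P8 similar
  -> R8 @ bar 4 tick 0 v(0, 2): penult P8 not 3rd/6th
  -> R2 @ bar 5 tick 0 v(0, 1): B2/G3 m6 -> C3/C4 P8 similar
  -> R6 @ bar 5 tick 3 v(0, 2): closes on M3

(0, 0, R5, (0, 2))
(2, 0, R3, (1, 2))
(2, 0, R4, (0, 1))
(2, 0, R4, (0, 2))
(2, 1, R3, (1, 2))
(2, 2, R3, (1, 2))
(2, 3, R3, (1, 2))
(3, 0, R3, (1, 2))
(3, 0, R4, (0, 2))
(3, 1, R3, (1, 2))
(3, 2, R3, (1, 2))
(3, 3, R3, (1, 2))
(4, 0, R2, (0, 2))
(4, 0, R8, (0, 2))
(5, 0, R2, (0, 1))
(5, 3, R6, (0, 2))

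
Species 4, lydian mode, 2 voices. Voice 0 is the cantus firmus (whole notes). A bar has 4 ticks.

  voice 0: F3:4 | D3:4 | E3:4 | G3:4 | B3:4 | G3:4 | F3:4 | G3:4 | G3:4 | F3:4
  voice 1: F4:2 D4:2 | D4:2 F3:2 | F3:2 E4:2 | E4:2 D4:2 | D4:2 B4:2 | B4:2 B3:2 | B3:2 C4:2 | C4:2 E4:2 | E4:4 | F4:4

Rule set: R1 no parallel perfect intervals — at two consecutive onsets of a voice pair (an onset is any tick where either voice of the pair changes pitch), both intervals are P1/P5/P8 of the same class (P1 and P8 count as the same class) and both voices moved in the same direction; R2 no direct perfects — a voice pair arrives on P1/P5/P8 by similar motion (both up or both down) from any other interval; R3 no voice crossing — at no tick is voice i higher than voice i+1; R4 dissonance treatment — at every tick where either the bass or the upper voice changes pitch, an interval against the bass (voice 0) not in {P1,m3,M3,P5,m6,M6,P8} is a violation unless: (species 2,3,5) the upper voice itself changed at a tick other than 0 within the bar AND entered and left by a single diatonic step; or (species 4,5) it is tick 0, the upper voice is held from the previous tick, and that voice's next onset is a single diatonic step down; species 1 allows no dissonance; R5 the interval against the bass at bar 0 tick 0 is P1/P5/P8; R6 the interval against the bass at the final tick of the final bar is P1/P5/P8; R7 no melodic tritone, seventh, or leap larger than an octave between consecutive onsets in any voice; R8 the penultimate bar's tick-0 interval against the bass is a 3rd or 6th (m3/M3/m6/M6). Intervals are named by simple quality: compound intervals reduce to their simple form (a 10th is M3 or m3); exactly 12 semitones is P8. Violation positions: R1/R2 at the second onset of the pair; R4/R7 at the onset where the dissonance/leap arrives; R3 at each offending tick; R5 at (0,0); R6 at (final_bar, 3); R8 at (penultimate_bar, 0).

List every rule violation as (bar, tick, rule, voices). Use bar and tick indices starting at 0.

bar 0: v0=F3 v1=F4 downbeat P8
bar 1: v0=D3 v1=D4 downbeat P8
bar 2: v0=E3 v1=F3 downbeat m2
bar 3: v0=G3 v1=E4 downbeat M6
bar 4: v0=B3 v1=D4 downbeat m3
bar 5: v0=G3 v1=B4 downbeat M3
bar 6: v0=F3 v1=B3 downbeat TT
bar 7: v0=G3 v1=C4 downbeat P4
bar 8: v0=G3 v1=E4 downbeat M6
bar 9: v0=F3 v1=F4 downbeat P8
  -> R4 @ bar 2 tick 0 v(0, 1): E3/F3 m2 untreated
  -> R7 @ bar 2 tick 2 v(1,): F3->E4 leap 11st
  -> R4 @ bar 6 tick 0 v(0, 1): F3/B3 TT untreated
  -> R4 @ bar 7 tick 0 v(0, 1): G3/C4 P4 untreated

(2, 0, R4, (0, 1))
(2, 2, R7, (1,))
(6, 0, R4, (0, 1))
(7, 0, R4, (0, 1))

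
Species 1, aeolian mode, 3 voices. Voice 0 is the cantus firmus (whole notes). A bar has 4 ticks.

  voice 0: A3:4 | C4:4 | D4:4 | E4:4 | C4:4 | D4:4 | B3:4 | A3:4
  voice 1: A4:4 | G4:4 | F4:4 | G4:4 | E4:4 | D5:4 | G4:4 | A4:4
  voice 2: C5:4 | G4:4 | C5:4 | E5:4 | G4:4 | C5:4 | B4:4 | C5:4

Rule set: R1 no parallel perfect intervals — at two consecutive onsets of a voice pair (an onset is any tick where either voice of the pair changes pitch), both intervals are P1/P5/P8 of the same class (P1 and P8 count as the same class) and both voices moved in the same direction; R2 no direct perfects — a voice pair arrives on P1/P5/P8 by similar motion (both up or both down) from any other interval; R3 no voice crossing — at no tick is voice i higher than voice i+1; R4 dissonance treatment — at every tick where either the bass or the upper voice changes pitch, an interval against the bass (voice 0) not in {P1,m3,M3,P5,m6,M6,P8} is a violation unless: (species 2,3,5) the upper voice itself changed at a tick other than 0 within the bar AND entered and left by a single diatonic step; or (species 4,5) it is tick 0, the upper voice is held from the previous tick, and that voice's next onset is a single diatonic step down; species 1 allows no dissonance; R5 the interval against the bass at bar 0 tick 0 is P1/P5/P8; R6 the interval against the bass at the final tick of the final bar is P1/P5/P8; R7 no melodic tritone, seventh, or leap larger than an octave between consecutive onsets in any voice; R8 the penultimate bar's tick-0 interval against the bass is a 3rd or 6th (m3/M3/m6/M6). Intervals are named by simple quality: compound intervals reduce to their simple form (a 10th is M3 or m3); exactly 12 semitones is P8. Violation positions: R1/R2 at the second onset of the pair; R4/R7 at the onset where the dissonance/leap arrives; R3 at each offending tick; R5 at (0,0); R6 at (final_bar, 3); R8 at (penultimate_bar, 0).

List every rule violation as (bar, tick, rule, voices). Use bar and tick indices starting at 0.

bar 0: v0=A3 v1=A4 v2=C5 downbeat m3
bar 1: v0=C4 v1=G4 v2=G4 downbeat P5
bar 2: v0=D4 v1=F4 v2=C5 downbeat m7
bar 3: v0=E4 v1=G4 v2=E5 downbeat P8
bar 4: v0=C4 v1=E4 v2=G4 downbeat P5
bar 5: v0=D4 v1=D5 v2=C5 downbeat m7
bar 6: v0=B3 v1=G4 v2=B4 downbeat P8
bar 7: v0=A3 v1=A4 v2=C5 downbeat m3
  -> R5 @ bar 0 tick 0 v(0, 2): opens on m3
  -> R2 @ bar 1 tick 0 v(1, 2): A4/C5 m3 -> G4/G4 P1 similar
  -> R4 @ bar 2 tick 0 v(0, 2): D4/C5 m7 untreated
  -> R2 @ bar 3 tick 0 v(0, 2): D4/C5 m7 -> E4/E5 P8 similar
  -> R2 @ bar 4 tick 0 v(0, 2): E4/E5 P8 -> C4/G4 P5 similar
  -> R2 @ bar 5 tick 0 v(0, 1): C4/E4 M3 -> D4/D5 P8 similar
  -> R3 @ bar 5 tick 0 v(1, 2): D5 above C5
  -> R4 @ bar 5 tick 0 v(0, 2): D4/C5 m7 untreated
  -> R7 @ bar 5 tick 0 v(1,): E4->D5 leap 10st
  -> R3 @ bar 5 tick 1 v(1, 2): D5 above C5
  -> R3 @ bar 5 tick 2 v(1, 2): D5 above C5
  -> R3 @ bar 5 tick 3 v(1, 2): D5 above C5
  -> R2 @ bar 6 tick 0 v(0, 2): D4/C5 m7 -> B3/B4 P8 similar
  -> R8 @ bar 6 tick 0 v(0, 2): penult P8 not 3rd/6th
  -> R6 @ bar 7 tick 3 v(0, 2): closes on m3

(0, 0, R5, (0, 2))
(1, 0, R2, (1, 2))
(2, 0, R4, (0, 2))
(3, 0, R2, (0, 2))
(4, 0, R2, (0, 2))
(5, 0, R2, (0, 1))
(5, 0, R3, (1, 2))
(5, 0, R4, (0, 2))
(5, 0, R7, (1,))
(5, 1, R3, (1, 2))
(5, 2, R3, (1, 2))
(5, 3, R3, (1, 2))
(6, 0, R2, (0, 2))
(6, 0, R8, (0, 2))
(7, 3, R6, (0, 2))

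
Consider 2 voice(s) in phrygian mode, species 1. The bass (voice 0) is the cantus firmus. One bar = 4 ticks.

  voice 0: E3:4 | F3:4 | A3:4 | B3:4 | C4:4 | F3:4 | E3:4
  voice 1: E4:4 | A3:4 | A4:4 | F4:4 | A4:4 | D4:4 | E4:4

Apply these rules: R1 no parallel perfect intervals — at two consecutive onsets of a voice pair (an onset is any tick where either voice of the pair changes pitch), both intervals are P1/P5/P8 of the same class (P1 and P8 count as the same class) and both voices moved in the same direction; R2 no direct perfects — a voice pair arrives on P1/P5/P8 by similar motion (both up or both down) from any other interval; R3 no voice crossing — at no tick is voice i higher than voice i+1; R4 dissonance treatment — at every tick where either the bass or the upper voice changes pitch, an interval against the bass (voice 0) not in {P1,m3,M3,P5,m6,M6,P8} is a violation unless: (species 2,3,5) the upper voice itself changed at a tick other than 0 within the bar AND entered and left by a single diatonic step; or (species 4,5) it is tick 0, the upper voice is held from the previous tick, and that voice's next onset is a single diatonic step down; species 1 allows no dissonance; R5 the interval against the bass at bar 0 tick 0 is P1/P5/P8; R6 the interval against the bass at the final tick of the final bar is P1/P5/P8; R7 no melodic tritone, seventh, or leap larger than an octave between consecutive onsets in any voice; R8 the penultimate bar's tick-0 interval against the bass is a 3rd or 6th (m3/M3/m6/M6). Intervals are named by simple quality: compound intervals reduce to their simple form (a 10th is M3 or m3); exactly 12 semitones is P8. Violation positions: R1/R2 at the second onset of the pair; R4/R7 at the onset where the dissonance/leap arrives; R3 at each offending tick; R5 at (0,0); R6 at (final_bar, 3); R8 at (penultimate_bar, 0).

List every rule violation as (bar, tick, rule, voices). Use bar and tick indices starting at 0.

bar 0: v0=E3 v1=E4 downbeat P8
bar 1: v0=F3 v1=A3 downbeat M3
bar 2: v0=A3 v1=A4 downbeat P8
bar 3: v0=B3 v1=F4 downbeat TT
bar 4: v0=C4 v1=A4 downbeat M6
bar 5: v0=F3 v1=D4 downbeat M6
bar 6: v0=E3 v1=E4 downbeat P8
  -> R2 @ bar 2 tick 0 v(0, 1): F3/A3 M3 -> A3/A4 P8 similar
  -> R4 @ bar 3 tick 0 v(0, 1): B3/F4 TT untreated

(2, 0, R2, (0, 1))
(3, 0, R4, (0, 1))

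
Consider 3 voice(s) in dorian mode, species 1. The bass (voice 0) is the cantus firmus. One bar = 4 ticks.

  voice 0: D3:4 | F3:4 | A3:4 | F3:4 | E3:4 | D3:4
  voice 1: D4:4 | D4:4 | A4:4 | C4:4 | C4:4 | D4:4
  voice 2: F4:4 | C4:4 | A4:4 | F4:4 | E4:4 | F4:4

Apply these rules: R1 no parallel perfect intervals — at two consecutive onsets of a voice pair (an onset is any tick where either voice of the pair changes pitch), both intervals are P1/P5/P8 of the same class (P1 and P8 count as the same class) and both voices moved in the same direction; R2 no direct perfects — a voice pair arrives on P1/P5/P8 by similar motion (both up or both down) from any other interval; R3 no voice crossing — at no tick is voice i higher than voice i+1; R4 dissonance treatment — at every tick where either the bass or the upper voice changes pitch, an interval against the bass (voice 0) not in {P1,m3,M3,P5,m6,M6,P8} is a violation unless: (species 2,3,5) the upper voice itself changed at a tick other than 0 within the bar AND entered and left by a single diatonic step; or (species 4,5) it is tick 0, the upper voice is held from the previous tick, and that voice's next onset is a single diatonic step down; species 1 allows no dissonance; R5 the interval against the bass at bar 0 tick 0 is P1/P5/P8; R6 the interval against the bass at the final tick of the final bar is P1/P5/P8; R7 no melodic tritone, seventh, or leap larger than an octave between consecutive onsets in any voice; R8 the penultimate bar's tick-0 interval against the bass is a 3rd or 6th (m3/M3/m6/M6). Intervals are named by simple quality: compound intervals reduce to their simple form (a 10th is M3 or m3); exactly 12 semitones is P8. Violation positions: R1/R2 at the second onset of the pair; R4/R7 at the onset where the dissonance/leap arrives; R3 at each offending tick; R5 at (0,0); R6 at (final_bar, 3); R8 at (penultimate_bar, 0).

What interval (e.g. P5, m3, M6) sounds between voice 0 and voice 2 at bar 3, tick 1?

voice 0=F3 voice 2=F4 -> P8

P8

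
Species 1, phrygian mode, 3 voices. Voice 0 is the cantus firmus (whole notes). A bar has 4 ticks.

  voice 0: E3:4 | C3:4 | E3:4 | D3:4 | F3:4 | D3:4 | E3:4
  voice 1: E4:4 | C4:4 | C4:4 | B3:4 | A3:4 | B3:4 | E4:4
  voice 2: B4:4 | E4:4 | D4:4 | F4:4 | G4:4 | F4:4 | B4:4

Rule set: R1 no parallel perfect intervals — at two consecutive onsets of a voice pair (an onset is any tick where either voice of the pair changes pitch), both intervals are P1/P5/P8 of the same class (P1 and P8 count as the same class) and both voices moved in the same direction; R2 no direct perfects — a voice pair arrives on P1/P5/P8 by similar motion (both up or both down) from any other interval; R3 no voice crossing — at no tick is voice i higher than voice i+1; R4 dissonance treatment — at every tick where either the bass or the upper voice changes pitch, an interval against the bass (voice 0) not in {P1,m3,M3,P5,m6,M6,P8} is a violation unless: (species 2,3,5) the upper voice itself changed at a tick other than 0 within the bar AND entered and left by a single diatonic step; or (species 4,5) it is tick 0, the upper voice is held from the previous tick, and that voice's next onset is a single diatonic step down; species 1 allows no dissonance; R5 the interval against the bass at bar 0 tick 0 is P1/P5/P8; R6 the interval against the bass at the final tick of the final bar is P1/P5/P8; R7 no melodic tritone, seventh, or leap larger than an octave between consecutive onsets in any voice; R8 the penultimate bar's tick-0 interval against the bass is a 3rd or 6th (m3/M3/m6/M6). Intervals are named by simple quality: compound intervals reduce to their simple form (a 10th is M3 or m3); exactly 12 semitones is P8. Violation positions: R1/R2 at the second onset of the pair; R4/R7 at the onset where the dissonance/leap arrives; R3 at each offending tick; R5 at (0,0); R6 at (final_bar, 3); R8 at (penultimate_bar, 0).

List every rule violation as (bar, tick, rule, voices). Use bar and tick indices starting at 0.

(1, 0, R1, (0, 1))
(2, 0, R4, (0, 2))
(4, 0, R4, (0, 2))
(6, 0, R2, (0, 1))
(6, 0, R2, (0, 2))
(6, 0, R2, (1, 2))
(6, 0, R7, (2,))

bar 0: v0=E3 v1=E4 v2=B4 downbeat P5
bar 1: v0=C3 v1=C4 v2=E4 downbeat M3
bar 2: v0=E3 v1=C4 v2=D4 downbeat m7
bar 3: v0=D3 v1=B3 v2=F4 downbeat m3
bar 4: v0=F3 v1=A3 v2=G4 downbeat M2
bar 5: v0=D3 v1=B3 v2=F4 downbeat m3
bar 6: v0=E3 v1=E4 v2=B4 downbeat P5
  -> R1 @ bar 1 tick 0 v(0, 1): E3/E4 P8 -> C3/C4 P8 similar
  -> R4 @ bar 2 tick 0 v(0, 2): E3/D4 m7 untreated
  -> R4 @ bar 4 tick 0 v(0, 2): F3/G4 M2 untreated
  -> R2 @ bar 6 tick 0 v(0, 1): D3/B3 M6 -> E3/E4 P8 similar
  -> R2 @ bar 6 tick 0 v(0, 2): D3/F4 m3 -> E3/B4 P5 similar
  -> R2 @ bar 6 tick 0 v(1, 2): B3/F4 TT -> E4/B4 P5 similar
  -> R7 @ bar 6 tick 0 v(2,): F4->B4 leap 6st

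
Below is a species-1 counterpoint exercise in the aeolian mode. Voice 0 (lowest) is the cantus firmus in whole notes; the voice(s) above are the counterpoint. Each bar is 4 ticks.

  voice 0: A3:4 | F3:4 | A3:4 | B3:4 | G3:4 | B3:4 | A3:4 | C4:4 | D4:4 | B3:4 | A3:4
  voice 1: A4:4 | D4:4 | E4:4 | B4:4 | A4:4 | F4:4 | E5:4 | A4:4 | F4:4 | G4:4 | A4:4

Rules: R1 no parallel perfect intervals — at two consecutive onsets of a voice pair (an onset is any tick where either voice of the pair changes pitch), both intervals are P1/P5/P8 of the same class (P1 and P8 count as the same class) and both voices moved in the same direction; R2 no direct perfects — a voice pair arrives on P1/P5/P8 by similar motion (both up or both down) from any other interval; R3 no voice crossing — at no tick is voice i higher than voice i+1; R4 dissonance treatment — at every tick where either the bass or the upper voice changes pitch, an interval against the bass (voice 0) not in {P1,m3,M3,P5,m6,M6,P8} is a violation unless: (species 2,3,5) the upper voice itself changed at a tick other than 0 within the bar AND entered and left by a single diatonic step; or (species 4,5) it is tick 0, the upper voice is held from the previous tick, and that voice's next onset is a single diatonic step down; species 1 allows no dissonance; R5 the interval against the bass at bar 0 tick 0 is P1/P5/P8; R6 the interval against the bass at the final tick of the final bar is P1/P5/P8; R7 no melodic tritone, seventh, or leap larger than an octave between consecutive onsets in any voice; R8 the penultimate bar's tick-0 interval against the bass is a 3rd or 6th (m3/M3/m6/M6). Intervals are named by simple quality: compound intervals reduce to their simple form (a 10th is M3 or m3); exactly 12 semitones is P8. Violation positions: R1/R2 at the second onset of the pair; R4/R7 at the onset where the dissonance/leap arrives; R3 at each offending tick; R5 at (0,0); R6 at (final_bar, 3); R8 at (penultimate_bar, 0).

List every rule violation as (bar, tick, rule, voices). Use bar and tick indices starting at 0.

(2, 0, R2, (0, 1))
(3, 0, R2, (0, 1))
(4, 0, R4, (0, 1))
(5, 0, R4, (0, 1))
(6, 0, R7, (1,))

bar 0: v0=A3 v1=A4 downbeat P8
bar 1: v0=F3 v1=D4 downbeat M6
bar 2: v0=A3 v1=E4 downbeat P5
bar 3: v0=B3 v1=B4 downbeat P8
bar 4: v0=G3 v1=A4 downbeat M2
bar 5: v0=B3 v1=F4 downbeat TT
bar 6: v0=A3 v1=E5 downbeat P5
bar 7: v0=C4 v1=A4 downbeat M6
bar 8: v0=D4 v1=F4 downbeat m3
bar 9: v0=B3 v1=G4 downbeat m6
bar 10: v0=A3 v1=A4 downbeat P8
  -> R2 @ bar 2 tick 0 v(0, 1): F3/D4 M6 -> A3/E4 P5 similar
  -> R2 @ bar 3 tick 0 v(0, 1): A3/E4 P5 -> B3/B4 P8 similar
  -> R4 @ bar 4 tick 0 v(0, 1): G3/A4 M2 untreated
  -> R4 @ bar 5 tick 0 v(0, 1): B3/F4 TT untreated
  -> R7 @ bar 6 tick 0 v(1,): F4->E5 leap 11st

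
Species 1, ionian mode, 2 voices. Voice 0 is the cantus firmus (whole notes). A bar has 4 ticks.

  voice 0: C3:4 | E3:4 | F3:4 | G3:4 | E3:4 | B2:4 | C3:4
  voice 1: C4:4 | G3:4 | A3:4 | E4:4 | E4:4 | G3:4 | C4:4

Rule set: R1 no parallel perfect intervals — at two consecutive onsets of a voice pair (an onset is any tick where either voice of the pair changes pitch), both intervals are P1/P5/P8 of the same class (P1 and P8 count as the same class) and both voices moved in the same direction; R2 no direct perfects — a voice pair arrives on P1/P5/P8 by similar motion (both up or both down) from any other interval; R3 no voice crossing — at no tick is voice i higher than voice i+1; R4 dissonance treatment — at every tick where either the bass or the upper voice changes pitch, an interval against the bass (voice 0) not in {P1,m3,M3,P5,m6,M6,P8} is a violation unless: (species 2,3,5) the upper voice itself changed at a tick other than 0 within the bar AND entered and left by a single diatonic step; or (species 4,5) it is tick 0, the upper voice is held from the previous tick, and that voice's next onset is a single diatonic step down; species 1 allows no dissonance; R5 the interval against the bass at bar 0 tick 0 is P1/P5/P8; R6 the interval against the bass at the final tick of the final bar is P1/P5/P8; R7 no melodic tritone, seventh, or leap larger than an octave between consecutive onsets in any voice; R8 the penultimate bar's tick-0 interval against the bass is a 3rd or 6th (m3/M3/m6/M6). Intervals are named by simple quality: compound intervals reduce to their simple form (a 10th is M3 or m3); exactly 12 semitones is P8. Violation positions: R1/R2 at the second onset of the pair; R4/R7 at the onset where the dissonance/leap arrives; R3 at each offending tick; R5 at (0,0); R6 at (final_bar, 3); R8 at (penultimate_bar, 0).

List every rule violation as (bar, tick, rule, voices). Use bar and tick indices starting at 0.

(6, 0, R2, (0, 1))

bar 0: v0=C3 v1=C4 downbeat P8
bar 1: v0=E3 v1=G3 downbeat m3
bar 2: v0=F3 v1=A3 downbeat M3
bar 3: v0=G3 v1=E4 downbeat M6
bar 4: v0=E3 v1=E4 downbeat P8
bar 5: v0=B2 v1=G3 downbeat m6
bar 6: v0=C3 v1=C4 downbeat P8
  -> R2 @ bar 6 tick 0 v(0, 1): B2/G3 m6 -> C3/C4 P8 similar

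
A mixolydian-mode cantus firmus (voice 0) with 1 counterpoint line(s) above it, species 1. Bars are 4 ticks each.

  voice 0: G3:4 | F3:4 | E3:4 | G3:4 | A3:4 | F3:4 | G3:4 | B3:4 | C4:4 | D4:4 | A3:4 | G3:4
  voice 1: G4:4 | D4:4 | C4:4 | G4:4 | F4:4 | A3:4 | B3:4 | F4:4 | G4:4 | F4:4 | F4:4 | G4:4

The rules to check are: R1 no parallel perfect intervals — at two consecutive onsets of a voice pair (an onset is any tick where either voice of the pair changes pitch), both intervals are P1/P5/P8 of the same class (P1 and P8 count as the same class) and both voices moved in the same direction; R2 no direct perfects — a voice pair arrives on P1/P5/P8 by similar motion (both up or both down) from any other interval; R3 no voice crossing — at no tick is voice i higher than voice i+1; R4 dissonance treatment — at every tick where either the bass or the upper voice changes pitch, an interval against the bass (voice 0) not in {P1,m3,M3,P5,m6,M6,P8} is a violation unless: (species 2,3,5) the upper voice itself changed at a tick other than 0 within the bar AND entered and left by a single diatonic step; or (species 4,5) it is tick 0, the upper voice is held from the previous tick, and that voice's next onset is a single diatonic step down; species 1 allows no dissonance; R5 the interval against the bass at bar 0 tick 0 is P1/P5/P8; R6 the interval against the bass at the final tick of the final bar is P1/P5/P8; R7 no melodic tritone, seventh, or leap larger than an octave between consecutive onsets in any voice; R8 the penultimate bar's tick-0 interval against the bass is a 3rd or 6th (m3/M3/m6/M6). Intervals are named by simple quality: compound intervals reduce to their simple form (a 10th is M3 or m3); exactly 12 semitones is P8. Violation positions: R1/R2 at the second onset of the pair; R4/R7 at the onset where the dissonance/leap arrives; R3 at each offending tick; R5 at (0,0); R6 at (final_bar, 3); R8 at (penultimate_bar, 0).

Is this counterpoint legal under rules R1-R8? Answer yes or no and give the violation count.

bar 0: v0=G3 v1=G4 (P8)
bar 1: v0=F3 v1=D4 (M6)
bar 2: v0=E3 v1=C4 (m6)
bar 3: v0=G3 v1=G4 (P8)
bar 4: v0=A3 v1=F4 (m6)
bar 5: v0=F3 v1=A3 (M3)
bar 6: v0=G3 v1=B3 (M3)
bar 7: v0=B3 v1=F4 (TT)
bar 8: v0=C4 v1=G4 (P5)
bar 9: v0=D4 v1=F4 (m3)
bar 10: v0=A3 v1=F4 (m6)
bar 11: v0=G3 v1=G4 (P8)
  R2 @ bar3.0: E3/C4 m6 -> G3/G4 P8 similar
  R4 @ bar7.0: B3/F4 TT untreated
  R7 @ bar7.0: B3->F4 leap 6st
  R2 @ bar8.0: B3/F4 TT -> C4/G4 P5 similar

No (4 violations)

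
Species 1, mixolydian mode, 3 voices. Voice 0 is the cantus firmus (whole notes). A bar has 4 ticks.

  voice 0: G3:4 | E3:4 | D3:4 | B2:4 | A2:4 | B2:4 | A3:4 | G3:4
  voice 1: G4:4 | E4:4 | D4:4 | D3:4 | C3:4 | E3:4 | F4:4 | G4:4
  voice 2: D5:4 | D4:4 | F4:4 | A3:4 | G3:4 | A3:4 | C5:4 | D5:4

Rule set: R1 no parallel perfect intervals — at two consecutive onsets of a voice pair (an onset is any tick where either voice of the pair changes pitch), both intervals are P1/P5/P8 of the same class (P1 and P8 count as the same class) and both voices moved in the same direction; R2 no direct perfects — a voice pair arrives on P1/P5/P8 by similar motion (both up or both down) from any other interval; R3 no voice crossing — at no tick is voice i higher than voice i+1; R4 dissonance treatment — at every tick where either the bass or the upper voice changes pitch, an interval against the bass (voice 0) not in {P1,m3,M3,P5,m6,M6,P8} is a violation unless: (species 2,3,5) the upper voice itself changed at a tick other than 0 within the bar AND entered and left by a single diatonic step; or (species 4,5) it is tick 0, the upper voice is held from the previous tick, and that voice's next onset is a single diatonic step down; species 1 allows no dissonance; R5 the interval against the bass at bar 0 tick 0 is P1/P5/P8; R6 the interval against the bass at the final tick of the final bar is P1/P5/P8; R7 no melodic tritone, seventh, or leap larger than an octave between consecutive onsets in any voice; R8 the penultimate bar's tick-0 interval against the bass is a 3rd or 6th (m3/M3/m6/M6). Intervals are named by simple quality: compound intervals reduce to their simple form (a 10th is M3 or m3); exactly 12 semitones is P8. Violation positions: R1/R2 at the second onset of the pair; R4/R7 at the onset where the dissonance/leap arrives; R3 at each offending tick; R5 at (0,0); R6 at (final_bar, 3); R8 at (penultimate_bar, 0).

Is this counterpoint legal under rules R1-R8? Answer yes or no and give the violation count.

bar 0: v0=G3 v1=G4 v2=D5 (P5)
bar 1: v0=E3 v1=E4 v2=D4 (m7)
bar 2: v0=D3 v1=D4 v2=F4 (m3)
bar 3: v0=B2 v1=D3 v2=A3 (m7)
bar 4: v0=A2 v1=C3 v2=G3 (m7)
bar 5: v0=B2 v1=E3 v2=A3 (m7)
bar 6: v0=A3 v1=F4 v2=C5 (m3)
bar 7: v0=G3 v1=G4 v2=D5 (P5)
  R1 @ bar1.0: G3/G4 P8 -> E3/E4 P8 similar
  R3 @ bar1.0: E4 above D4
  R4 @ bar1.0: E3/D4 m7 untreated
  R3 @ bar1.1: E4 above D4
  R3 @ bar1.2: E4 above D4
  R3 @ bar1.3: E4 above D4
  R1 @ bar2.0: E3/E4 P8 -> D3/D4 P8 similar
  R2 @ bar3.0: D4/F4 m3 -> D3/A3 P5 similar
  R4 @ bar3.0: B2/A3 m7 untreated
  R1 @ bar4.0: D3/A3 P5 -> C3/G3 P5 similar
  R4 @ bar4.0: A2/G3 m7 untreated
  R4 @ bar5.0: B2/E3 P4 untreated
  R4 @ bar5.0: B2/A3 m7 untreated
  R2 @ bar6.0: E3/A3 P4 -> F4/C5 P5 similar
  R7 @ bar6.0: B2->A3 leap 10st
  R7 @ bar6.0: E3->F4 leap 13st
  R7 @ bar6.0: A3->C5 leap 15st
  R1 @ bar7.0: F4/C5 P5 -> G4/D5 P5 similar

No (18 violations)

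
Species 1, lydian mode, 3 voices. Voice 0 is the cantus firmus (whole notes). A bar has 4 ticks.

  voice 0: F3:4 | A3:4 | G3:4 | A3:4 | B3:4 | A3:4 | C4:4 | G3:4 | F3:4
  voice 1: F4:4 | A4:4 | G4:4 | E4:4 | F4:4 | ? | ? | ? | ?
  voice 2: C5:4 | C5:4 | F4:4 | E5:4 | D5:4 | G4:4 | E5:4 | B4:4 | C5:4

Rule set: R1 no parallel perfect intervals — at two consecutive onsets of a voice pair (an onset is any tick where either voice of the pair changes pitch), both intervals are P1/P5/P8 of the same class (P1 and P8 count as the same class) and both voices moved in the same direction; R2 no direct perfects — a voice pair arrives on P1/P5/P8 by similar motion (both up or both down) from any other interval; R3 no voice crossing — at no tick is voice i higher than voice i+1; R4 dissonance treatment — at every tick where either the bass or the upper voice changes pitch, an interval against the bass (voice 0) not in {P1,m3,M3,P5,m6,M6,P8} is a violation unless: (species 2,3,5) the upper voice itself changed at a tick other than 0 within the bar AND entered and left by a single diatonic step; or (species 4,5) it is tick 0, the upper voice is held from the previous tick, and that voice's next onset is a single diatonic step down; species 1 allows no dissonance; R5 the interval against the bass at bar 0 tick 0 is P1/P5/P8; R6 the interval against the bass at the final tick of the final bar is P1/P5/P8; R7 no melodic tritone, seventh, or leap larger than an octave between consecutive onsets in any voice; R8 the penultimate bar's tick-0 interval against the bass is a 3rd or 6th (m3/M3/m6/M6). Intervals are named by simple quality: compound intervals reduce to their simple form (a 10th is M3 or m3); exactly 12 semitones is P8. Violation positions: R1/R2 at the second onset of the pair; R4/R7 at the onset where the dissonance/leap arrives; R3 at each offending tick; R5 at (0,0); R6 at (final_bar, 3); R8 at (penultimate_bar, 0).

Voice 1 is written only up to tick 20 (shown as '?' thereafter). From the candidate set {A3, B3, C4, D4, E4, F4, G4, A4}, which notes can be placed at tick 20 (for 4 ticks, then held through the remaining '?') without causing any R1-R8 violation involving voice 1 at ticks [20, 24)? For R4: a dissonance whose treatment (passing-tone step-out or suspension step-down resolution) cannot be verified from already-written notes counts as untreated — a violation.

{F4}

A3: violates R2
B3: violates R4,R7
C4: violates R2
D4: violates R4
E4: violates R2
F4: legal
G4: violates R4
A4: violates R3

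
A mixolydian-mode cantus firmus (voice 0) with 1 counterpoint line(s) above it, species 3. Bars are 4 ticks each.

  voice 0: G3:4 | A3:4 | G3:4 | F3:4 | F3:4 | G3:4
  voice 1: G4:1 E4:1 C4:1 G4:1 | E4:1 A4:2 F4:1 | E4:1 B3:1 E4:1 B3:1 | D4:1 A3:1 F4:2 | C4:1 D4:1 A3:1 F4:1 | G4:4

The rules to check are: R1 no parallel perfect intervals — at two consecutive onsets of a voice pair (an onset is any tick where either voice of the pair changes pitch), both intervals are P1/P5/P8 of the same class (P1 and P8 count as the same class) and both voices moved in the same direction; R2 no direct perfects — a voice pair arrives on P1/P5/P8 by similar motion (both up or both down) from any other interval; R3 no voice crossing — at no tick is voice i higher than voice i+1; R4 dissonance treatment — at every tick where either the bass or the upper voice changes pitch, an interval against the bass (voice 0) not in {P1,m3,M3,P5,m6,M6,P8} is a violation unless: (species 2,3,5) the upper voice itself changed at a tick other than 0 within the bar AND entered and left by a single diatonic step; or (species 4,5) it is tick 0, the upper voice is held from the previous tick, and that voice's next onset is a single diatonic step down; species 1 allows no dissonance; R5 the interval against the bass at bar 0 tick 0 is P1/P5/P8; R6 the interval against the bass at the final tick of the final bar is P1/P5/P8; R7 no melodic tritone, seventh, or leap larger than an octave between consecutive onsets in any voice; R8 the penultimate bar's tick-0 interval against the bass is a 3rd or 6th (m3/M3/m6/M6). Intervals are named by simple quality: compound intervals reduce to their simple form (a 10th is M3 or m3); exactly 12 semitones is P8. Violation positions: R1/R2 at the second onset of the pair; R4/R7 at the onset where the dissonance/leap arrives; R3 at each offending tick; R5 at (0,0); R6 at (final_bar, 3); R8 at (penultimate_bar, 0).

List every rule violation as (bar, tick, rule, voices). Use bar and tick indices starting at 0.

bar 0: v0=G3 v1=G4 downbeat P8
bar 1: v0=A3 v1=E4 downbeat P5
bar 2: v0=G3 v1=E4 downbeat M6
bar 3: v0=F3 v1=D4 downbeat M6
bar 4: v0=F3 v1=C4 downbeat P5
bar 5: v0=G3 v1=G4 downbeat P8
  -> R4 @ bar 0 tick 2 v(0, 1): G3/C4 P4 untreated
  -> R8 @ bar 4 tick 0 v(0, 1): penult P5 not 3rd/6th
  -> R1 @ bar 5 tick 0 v(0, 1): F3/F4 P8 -> G3/G4 P8 similar

(0, 2, R4, (0, 1))
(4, 0, R8, (0, 1))
(5, 0, R1, (0, 1))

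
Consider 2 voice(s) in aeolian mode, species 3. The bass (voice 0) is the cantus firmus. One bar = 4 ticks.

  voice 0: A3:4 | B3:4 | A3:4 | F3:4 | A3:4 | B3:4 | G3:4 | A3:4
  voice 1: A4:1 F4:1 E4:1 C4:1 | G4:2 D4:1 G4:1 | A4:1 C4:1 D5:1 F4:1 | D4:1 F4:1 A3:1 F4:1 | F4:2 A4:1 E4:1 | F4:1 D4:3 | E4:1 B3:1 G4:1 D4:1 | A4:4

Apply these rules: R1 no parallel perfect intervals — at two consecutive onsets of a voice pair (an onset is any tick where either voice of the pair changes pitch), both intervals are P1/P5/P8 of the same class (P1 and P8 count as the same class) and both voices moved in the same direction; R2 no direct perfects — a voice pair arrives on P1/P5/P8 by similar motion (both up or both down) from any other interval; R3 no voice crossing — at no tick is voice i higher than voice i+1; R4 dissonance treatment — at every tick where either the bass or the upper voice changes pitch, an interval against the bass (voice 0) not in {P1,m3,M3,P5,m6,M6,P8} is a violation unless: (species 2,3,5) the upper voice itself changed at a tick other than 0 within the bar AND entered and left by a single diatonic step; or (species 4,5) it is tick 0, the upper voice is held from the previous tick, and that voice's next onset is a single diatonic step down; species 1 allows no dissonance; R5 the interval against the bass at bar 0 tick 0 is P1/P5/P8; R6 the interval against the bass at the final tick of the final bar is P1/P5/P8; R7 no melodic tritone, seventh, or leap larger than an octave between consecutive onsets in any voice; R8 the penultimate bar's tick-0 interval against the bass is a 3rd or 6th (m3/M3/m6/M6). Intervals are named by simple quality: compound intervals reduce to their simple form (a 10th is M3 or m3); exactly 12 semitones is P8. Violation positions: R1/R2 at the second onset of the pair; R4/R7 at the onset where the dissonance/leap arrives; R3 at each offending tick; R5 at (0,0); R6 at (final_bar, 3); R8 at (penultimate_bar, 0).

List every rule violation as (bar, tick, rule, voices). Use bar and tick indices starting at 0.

bar 0: v0=A3 v1=A4 downbeat P8
bar 1: v0=B3 v1=G4 downbeat m6
bar 2: v0=A3 v1=A4 downbeat P8
bar 3: v0=F3 v1=D4 downbeat M6
bar 4: v0=A3 v1=F4 downbeat m6
bar 5: v0=B3 v1=F4 downbeat TT
bar 6: v0=G3 v1=E4 downbeat M6
bar 7: v0=A3 v1=A4 downbeat P8
  -> R4 @ bar 2 tick 2 v(0, 1): A3/D5 P4 untreated
  -> R7 @ bar 2 tick 2 v(1,): C4->D5 leap 14st
  -> R4 @ bar 5 tick 0 v(0, 1): B3/F4 TT untreated
  -> R2 @ bar 7 tick 0 v(0, 1): G3/D4 P5 -> A3/A4 P8 similar

(2, 2, R4, (0, 1))
(2, 2, R7, (1,))
(5, 0, R4, (0, 1))
(7, 0, R2, (0, 1))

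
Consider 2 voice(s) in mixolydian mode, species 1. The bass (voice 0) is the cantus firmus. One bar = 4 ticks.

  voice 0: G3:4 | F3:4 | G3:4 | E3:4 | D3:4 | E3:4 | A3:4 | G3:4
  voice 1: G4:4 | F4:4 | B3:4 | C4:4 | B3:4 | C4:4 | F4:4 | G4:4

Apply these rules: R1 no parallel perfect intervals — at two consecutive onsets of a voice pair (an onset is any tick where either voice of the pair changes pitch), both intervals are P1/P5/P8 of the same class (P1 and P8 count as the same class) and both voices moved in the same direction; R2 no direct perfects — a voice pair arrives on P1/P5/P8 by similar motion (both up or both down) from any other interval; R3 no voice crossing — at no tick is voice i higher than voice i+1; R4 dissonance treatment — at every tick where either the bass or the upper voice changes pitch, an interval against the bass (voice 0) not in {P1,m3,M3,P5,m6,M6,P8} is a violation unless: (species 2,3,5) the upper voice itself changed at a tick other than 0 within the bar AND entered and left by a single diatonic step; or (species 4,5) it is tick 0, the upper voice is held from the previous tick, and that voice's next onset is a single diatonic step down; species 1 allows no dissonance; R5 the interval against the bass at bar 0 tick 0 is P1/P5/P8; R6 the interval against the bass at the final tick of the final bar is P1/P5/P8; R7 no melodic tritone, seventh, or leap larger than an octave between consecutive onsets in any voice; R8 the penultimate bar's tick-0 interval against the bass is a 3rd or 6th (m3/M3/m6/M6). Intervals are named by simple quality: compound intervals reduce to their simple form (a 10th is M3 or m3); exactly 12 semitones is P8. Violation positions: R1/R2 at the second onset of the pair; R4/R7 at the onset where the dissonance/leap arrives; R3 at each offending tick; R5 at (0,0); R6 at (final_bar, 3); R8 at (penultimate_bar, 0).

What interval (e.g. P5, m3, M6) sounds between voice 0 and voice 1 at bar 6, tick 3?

m6

voice 0=A3 voice 1=F4 -> m6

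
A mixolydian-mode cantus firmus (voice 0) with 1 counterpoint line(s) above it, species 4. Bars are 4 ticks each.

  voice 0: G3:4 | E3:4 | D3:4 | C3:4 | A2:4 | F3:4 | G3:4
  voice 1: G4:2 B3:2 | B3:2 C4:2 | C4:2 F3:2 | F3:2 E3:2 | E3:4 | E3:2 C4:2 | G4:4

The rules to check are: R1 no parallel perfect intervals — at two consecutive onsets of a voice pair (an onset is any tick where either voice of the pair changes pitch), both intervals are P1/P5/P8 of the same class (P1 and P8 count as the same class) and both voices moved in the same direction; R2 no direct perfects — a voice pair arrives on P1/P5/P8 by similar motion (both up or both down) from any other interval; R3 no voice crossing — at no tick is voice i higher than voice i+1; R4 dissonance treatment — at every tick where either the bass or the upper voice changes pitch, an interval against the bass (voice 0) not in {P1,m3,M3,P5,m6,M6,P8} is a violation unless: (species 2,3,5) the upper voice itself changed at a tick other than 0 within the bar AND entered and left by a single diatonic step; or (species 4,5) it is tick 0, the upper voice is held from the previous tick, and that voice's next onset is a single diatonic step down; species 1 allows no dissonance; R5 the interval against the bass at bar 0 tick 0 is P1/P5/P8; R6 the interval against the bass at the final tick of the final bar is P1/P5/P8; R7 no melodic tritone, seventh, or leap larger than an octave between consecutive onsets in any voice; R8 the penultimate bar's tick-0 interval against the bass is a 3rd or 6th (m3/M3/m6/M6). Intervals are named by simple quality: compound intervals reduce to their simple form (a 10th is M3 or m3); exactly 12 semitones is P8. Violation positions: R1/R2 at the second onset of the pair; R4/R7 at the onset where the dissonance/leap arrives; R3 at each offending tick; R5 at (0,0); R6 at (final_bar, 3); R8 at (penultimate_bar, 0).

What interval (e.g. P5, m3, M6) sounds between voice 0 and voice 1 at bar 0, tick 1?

voice 0=G3 voice 1=G4 -> P8

P8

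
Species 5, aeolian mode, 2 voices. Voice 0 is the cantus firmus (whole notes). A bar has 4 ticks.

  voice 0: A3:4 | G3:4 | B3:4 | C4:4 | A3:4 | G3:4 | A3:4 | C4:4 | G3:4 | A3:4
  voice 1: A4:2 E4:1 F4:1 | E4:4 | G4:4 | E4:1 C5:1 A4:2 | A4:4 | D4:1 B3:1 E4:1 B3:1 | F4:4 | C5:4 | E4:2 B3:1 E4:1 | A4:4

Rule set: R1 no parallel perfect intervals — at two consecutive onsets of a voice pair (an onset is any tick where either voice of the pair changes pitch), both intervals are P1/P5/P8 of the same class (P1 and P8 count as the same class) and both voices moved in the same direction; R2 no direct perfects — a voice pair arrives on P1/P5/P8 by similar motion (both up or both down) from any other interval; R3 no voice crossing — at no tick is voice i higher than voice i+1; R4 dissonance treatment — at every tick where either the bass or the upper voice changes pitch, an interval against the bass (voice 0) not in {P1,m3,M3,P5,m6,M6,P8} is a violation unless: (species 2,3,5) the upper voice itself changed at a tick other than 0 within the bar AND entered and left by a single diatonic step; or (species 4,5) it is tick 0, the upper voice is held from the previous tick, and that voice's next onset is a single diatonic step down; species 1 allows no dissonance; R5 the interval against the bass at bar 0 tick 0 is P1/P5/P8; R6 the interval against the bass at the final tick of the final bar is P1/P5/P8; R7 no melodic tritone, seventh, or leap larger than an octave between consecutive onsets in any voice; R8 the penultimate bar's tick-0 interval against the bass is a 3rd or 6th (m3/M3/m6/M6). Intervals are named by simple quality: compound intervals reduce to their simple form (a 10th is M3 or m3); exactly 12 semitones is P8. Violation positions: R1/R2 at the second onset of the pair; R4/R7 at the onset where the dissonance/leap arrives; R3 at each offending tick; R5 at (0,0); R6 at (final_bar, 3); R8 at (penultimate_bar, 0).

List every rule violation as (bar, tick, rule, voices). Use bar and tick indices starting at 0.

bar 0: v0=A3 v1=A4 downbeat P8
bar 1: v0=G3 v1=E4 downbeat M6
bar 2: v0=B3 v1=G4 downbeat m6
bar 3: v0=C4 v1=E4 downbeat M3
bar 4: v0=A3 v1=A4 downbeat P8
bar 5: v0=G3 v1=D4 downbeat P5
bar 6: v0=A3 v1=F4 downbeat m6
bar 7: v0=C4 v1=C5 downbeat P8
bar 8: v0=G3 v1=E4 downbeat M6
bar 9: v0=A3 v1=A4 downbeat P8
  -> R2 @ bar 5 tick 0 v(0, 1): A3/A4 P8 -> G3/D4 P5 similar
  -> R7 @ bar 6 tick 0 v(1,): B3->F4 leap 6st
  -> R2 @ bar 7 tick 0 v(0, 1): A3/F4 m6 -> C4/C5 P8 similar
  -> R2 @ bar 9 tick 0 v(0, 1): G3/E4 M6 -> A3/A4 P8 similar

(5, 0, R2, (0, 1))
(6, 0, R7, (1,))
(7, 0, R2, (0, 1))
(9, 0, R2, (0, 1))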